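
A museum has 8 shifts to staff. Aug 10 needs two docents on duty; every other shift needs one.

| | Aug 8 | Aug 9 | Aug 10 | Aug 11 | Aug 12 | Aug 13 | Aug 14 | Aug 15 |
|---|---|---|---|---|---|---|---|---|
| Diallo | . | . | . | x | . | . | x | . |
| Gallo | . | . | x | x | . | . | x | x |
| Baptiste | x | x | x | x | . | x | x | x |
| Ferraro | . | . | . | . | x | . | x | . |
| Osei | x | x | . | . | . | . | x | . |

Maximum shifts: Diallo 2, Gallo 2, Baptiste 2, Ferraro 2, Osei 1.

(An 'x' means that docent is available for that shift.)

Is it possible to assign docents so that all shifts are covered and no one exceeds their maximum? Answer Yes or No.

No

Total capacity is 9 and 9 slots are needed, so capacity alone doesn't rule it out.
Shifts {Aug 8, Aug 9, Aug 10, Aug 13} need 5 worker-slots in total, but the docents available for any of those shifts (Gallo, Baptiste, and Osei) can supply at most 4 among them. So no valid schedule exists.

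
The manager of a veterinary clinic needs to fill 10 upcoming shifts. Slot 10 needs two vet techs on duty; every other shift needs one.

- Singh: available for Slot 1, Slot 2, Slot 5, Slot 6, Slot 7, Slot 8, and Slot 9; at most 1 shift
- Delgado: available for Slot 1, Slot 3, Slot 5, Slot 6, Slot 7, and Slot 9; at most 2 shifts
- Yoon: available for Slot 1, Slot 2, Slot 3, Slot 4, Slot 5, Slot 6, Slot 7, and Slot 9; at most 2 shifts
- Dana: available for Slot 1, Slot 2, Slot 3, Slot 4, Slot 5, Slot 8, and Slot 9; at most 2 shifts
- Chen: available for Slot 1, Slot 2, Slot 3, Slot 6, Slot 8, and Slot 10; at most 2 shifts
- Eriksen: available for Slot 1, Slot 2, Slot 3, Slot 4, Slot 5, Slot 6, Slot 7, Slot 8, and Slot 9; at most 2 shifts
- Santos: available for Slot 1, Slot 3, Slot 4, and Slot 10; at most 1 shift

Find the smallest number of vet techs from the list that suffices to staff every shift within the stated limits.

6

11 slots to fill and no one can take more than 2, so at least ⌈11/2⌉ = 6 vet techs are needed.
Delgado, Yoon, Dana, Chen, Eriksen, and Santos alone can cover everything: Slot 1→Eriksen, Slot 2→Yoon, Slot 3→Eriksen, Slot 4→Yoon, Slot 5→Delgado, Slot 6→Chen, Slot 7→Delgado, Slot 8→Dana, Slot 9→Dana, Slot 10→Chen+Santos.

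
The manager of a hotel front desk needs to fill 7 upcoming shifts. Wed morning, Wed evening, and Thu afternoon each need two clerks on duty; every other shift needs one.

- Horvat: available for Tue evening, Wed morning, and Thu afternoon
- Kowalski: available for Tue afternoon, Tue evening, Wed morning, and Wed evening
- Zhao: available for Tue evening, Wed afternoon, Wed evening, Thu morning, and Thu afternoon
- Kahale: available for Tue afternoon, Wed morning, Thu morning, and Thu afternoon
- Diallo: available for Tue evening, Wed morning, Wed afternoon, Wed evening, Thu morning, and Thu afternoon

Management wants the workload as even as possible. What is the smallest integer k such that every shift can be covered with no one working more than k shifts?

With 5 clerks and 10 worker-slots to fill, someone must work at least ⌈10/5⌉ = 2 shifts, so k ≥ 2.
k = 2 works: Tue afternoon→Kowalski, Tue evening→Horvat, Wed morning→Horvat+Diallo, Wed afternoon→Zhao, Wed evening→Kowalski+Zhao, Thu morning→Kahale, Thu afternoon→Kahale+Diallo.
Loads: Horvat 2, Kowalski 2, Zhao 2, Kahale 2, Diallo 2 — all ≤ 2.

2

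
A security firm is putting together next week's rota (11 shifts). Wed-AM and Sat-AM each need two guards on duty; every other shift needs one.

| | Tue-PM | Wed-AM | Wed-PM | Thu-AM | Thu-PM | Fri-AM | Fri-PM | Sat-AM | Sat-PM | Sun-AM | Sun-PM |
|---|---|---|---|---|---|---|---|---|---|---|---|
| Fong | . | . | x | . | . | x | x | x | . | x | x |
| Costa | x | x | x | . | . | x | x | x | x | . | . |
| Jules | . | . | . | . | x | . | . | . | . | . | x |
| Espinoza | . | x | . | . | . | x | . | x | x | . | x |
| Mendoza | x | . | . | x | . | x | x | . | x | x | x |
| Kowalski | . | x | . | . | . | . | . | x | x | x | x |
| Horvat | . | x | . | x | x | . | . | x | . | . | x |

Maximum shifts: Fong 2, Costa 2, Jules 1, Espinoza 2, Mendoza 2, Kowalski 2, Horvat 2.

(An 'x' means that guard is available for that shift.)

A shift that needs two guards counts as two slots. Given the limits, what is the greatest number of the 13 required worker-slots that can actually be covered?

Total capacity across all guards is 2+2+1+2+2+2+2 = 13, and 13 slots are needed, so at most 13 can be filled.
An assignment achieving 13: Tue-PM→Costa, Wed-AM→Costa+Espinoza, Wed-PM→Fong, Thu-AM→Mendoza, Thu-PM→Jules, Fri-AM→Espinoza, Fri-PM→Fong, Sat-AM→Kowalski+Horvat, Sat-PM→Kowalski, Sun-AM→Mendoza, Sun-PM→Horvat.
Loads: Fong 2/2, Costa 2/2, Jules 1/1, Espinoza 2/2, Mendoza 2/2, Kowalski 2/2, Horvat 2/2.

13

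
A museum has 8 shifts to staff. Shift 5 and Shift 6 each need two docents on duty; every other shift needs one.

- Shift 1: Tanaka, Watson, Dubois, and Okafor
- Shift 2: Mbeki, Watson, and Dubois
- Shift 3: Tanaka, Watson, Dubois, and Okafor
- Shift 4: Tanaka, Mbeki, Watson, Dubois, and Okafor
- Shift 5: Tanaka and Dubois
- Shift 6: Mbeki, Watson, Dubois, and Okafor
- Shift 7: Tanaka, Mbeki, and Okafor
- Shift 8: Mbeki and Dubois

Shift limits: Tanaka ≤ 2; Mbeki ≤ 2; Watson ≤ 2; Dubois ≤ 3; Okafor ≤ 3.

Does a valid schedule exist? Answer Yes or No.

Yes

Shift 5 can only be covered by Tanaka and Dubois, so that assignment is forced.
One valid schedule: Shift 1→Watson, Shift 2→Mbeki, Shift 3→Watson, Shift 4→Dubois, Shift 5→Tanaka+Dubois, Shift 6→Dubois+Okafor, Shift 7→Tanaka, Shift 8→Mbeki.
Loads: Tanaka 2/2, Mbeki 2/2, Watson 2/2, Dubois 3/3, Okafor 1/3 — all within limits.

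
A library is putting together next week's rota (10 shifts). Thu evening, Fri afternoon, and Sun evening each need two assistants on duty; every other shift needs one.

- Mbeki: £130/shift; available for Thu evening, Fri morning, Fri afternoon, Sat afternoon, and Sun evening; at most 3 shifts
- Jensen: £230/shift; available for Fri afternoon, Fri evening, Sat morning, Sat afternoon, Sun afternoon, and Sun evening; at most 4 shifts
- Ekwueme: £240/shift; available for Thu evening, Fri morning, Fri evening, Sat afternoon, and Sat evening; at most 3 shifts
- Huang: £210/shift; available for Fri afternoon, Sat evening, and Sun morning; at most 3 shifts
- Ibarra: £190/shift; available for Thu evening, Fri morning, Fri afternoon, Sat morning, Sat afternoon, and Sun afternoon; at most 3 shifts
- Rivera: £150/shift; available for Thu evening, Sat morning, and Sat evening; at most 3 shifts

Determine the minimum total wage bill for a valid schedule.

£2290

Sun morning can only be covered by Huang, so that assignment is forced.
Sun evening can only be covered by Mbeki and Jensen, so that assignment is forced.
Picking the cheapest available assistant for each shift independently would cost £2150, but that ignores the shift limits.
An optimal schedule: Thu evening→Rivera+Ibarra, Fri morning→Mbeki, Fri afternoon→Ibarra+Huang, Fri evening→Jensen, Sat morning→Rivera, Sat afternoon→Mbeki, Sat evening→Rivera, Sun morning→Huang, Sun afternoon→Ibarra, Sun evening→Mbeki+Jensen.
Total: 150 + 190 + 130 + 190 + 210 + 230 + 150 + 130 + 150 + 210 + 190 + 130 + 230 = £2290.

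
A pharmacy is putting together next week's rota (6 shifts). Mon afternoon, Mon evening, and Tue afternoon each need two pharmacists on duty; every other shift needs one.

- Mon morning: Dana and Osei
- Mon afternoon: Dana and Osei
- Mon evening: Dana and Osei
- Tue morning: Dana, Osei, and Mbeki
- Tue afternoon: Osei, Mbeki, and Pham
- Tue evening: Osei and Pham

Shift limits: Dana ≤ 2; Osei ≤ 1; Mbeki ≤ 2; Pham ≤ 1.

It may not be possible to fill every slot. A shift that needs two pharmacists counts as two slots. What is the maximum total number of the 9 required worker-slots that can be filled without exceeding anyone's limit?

Total capacity across all pharmacists is 2+1+2+1 = 6, and 9 slots are needed, so at most 6 can be filled.
An assignment achieving 6: Mon morning→Dana, Mon afternoon→Dana+Osei, Tue morning→Mbeki, Tue afternoon→Mbeki, Tue evening→Pham.
Loads: Dana 2/2, Osei 1/1, Mbeki 2/2, Pham 1/1.

6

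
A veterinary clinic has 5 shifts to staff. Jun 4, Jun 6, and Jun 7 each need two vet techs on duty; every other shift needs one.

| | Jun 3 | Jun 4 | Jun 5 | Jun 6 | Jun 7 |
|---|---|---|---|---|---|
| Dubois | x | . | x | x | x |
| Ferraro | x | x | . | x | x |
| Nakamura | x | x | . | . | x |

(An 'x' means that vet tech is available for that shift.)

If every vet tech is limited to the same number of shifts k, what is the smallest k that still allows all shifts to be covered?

With 3 vet techs and 8 worker-slots to fill, someone must work at least ⌈8/3⌉ = 3 shifts, so k ≥ 3.
k = 3 works: Jun 3→Dubois, Jun 4→Ferraro+Nakamura, Jun 5→Dubois, Jun 6→Dubois+Ferraro, Jun 7→Ferraro+Nakamura.
Loads: Dubois 3, Ferraro 3, Nakamura 2 — all ≤ 3.

3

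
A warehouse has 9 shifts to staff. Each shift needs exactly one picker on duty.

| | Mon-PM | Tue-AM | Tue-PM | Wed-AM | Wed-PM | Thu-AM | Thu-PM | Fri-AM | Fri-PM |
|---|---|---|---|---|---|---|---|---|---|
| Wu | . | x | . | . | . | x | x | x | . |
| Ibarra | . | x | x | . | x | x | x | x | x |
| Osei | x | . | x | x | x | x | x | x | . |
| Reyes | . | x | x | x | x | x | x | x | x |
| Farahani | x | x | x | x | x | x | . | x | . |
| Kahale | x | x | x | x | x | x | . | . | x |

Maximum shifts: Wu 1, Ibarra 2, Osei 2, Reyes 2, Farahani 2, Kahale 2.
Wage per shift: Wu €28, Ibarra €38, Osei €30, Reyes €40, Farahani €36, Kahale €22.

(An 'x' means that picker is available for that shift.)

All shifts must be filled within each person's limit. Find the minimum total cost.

Picking the cheapest available picker for each shift independently would cost €210, but that ignores the shift limits.
An optimal schedule: Mon-PM→Kahale, Tue-AM→Farahani, Tue-PM→Osei, Wed-AM→Osei, Wed-PM→Farahani, Thu-AM→Ibarra, Thu-PM→Wu, Fri-AM→Ibarra, Fri-PM→Kahale.
Total: 22 + 36 + 30 + 30 + 36 + 38 + 28 + 38 + 22 = €280.

€280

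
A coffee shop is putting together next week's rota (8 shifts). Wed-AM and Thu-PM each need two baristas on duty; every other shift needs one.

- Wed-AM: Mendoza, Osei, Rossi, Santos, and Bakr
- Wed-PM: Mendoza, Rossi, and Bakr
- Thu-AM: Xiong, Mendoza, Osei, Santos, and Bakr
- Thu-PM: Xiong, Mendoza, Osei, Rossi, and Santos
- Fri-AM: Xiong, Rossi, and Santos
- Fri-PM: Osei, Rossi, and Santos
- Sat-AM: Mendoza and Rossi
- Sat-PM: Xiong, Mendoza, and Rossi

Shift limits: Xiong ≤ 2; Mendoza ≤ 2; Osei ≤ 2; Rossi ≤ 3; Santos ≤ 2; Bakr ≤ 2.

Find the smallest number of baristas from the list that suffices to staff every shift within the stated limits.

10 slots to fill and no one can take more than 3, so at least ⌈10/3⌉ = 4 baristas are needed.
Any 4 baristas together have capacity at most 3+2+2+2 = 9 < 10 slots, so 4 can never suffice.
Xiong, Mendoza, Osei, Rossi, and Santos alone can cover everything: Wed-AM→Rossi+Santos, Wed-PM→Mendoza, Thu-AM→Osei, Thu-PM→Rossi+Santos, Fri-AM→Xiong, Fri-PM→Osei, Sat-AM→Mendoza, Sat-PM→Xiong.

5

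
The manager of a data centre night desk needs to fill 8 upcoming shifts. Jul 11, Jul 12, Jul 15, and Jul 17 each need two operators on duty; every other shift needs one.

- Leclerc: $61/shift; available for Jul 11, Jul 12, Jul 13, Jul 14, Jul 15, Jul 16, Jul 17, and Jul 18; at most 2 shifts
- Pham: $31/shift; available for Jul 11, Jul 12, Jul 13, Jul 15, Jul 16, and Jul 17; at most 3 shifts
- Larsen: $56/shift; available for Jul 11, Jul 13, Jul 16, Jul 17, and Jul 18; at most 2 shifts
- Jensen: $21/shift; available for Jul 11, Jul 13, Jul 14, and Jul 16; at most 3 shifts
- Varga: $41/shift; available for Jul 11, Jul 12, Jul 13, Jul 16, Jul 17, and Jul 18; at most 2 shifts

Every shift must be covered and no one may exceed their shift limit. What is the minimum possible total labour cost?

$472

Jul 15 can only be covered by Leclerc and Pham, so that assignment is forced.
Picking the cheapest available operator for each shift independently would cost $392, but that ignores the shift limits.
An optimal schedule: Jul 11→Jensen+Varga, Jul 12→Pham+Varga, Jul 13→Jensen, Jul 14→Leclerc, Jul 15→Leclerc+Pham, Jul 16→Jensen, Jul 17→Pham+Larsen, Jul 18→Larsen.
Total: 21 + 41 + 31 + 41 + 21 + 61 + 61 + 31 + 21 + 31 + 56 + 56 = $472.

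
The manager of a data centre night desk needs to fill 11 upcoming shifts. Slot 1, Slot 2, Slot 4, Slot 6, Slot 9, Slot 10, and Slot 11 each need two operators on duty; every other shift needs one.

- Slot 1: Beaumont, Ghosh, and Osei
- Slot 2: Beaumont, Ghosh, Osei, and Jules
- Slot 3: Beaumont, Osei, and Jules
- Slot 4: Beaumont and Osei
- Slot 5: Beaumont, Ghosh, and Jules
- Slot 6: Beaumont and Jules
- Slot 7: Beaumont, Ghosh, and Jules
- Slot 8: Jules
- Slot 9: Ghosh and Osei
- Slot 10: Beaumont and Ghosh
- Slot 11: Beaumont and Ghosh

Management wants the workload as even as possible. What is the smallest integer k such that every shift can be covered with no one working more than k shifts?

With 4 operators and 18 worker-slots to fill, someone must work at least ⌈18/4⌉ = 5 shifts, so k ≥ 5.
k = 5 works: Slot 1→Beaumont+Ghosh, Slot 2→Osei+Jules, Slot 3→Osei, Slot 4→Beaumont+Osei, Slot 5→Ghosh, Slot 6→Beaumont+Jules, Slot 7→Jules, Slot 8→Jules, Slot 9→Ghosh+Osei, Slot 10→Beaumont+Ghosh, Slot 11→Beaumont+Ghosh.
Loads: Beaumont 5, Ghosh 5, Osei 4, Jules 4 — all ≤ 5.

5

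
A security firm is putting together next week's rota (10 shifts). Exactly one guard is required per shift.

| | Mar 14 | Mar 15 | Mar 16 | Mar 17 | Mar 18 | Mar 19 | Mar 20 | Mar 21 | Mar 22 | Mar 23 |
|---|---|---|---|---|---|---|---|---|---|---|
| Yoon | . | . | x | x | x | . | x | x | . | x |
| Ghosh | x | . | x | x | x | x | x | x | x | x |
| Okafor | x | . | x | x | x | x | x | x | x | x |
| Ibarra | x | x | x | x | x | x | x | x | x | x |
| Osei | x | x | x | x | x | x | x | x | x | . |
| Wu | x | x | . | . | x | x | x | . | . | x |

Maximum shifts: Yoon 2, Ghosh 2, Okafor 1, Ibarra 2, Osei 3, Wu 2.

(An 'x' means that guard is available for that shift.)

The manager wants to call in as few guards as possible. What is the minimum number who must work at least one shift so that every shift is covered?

5

10 slots to fill and no one can take more than 3, so at least ⌈10/3⌉ = 4 guards are needed.
Any 4 guards together have capacity at most 3+2+2+2 = 9 < 10 slots, so 4 can never suffice.
Yoon, Ghosh, Okafor, Ibarra, and Osei alone can cover everything: Mar 14→Ghosh, Mar 15→Ibarra, Mar 16→Yoon, Mar 17→Ibarra, Mar 18→Osei, Mar 19→Ghosh, Mar 20→Osei, Mar 21→Osei, Mar 22→Okafor, Mar 23→Yoon.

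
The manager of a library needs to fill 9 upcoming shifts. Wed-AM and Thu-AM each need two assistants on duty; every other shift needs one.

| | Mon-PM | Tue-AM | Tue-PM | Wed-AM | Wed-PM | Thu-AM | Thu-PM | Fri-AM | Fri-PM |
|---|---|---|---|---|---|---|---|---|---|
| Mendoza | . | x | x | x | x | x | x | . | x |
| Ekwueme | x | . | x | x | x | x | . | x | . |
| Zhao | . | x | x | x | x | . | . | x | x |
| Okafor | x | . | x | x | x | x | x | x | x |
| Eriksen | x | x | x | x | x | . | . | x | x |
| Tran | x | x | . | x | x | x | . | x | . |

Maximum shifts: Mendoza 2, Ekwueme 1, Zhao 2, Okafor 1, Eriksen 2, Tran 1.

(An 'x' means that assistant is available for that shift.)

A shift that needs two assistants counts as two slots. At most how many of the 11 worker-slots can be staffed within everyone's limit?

9

Total capacity across all assistants is 2+1+2+1+2+1 = 9, and 11 slots are needed, so at most 9 can be filled.
An assignment achieving 9: Mon-PM→Ekwueme, Tue-AM→Mendoza, Tue-PM→Zhao, Wed-AM→Eriksen, Thu-AM→Okafor+Tran, Thu-PM→Mendoza, Fri-AM→Eriksen, Fri-PM→Zhao.
Loads: Mendoza 2/2, Ekwueme 1/1, Zhao 2/2, Okafor 1/1, Eriksen 2/2, Tran 1/1.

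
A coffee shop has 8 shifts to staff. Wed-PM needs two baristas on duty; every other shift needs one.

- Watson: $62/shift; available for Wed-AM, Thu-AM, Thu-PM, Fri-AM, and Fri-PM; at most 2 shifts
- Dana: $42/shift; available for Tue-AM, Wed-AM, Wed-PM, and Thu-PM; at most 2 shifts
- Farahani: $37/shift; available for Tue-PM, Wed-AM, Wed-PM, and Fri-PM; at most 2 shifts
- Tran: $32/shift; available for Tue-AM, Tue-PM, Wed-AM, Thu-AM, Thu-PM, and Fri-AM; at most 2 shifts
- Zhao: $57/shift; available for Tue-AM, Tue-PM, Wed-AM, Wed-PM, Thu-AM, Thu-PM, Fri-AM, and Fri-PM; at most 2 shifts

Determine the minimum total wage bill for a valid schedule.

$398

Picking the cheapest available barista for each shift independently would cost $308, but that ignores the shift limits.
An optimal schedule: Tue-AM→Tran, Tue-PM→Tran, Wed-AM→Watson, Wed-PM→Farahani+Dana, Thu-AM→Zhao, Thu-PM→Dana, Fri-AM→Zhao, Fri-PM→Farahani.
Total: 32 + 32 + 62 + 37 + 42 + 57 + 42 + 57 + 37 = $398.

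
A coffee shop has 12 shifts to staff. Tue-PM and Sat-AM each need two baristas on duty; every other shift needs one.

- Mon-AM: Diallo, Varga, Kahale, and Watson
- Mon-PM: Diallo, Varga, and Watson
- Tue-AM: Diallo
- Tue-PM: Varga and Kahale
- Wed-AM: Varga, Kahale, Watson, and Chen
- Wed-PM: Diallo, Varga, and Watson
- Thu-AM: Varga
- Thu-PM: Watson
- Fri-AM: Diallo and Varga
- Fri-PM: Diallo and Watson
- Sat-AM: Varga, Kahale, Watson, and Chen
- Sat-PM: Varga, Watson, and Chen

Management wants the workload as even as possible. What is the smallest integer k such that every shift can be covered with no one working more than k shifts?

3

With 5 baristas and 14 worker-slots to fill, someone must work at least ⌈14/5⌉ = 3 shifts, so k ≥ 3.
k = 3 works: Mon-AM→Kahale, Mon-PM→Varga, Tue-AM→Diallo, Tue-PM→Varga+Kahale, Wed-AM→Chen, Wed-PM→Watson, Thu-AM→Varga, Thu-PM→Watson, Fri-AM→Diallo, Fri-PM→Diallo, Sat-AM→Kahale+Chen, Sat-PM→Watson.
Loads: Diallo 3, Varga 3, Kahale 3, Watson 3, Chen 2 — all ≤ 3.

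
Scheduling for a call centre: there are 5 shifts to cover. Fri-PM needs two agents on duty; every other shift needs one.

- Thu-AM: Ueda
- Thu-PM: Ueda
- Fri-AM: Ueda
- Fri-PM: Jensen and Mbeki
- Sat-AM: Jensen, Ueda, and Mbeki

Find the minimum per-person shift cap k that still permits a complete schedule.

With 3 agents and 6 worker-slots to fill, someone must work at least ⌈6/3⌉ = 2 shifts, so k ≥ 2.
k = 2 fails: Shifts {Thu-AM, Thu-PM, Fri-AM} need 3 worker-slots in total, but the agents available for any of those shifts (Ueda) can supply at most 2 among them. So no valid schedule exists.
k = 3 works: Thu-AM→Ueda, Thu-PM→Ueda, Fri-AM→Ueda, Fri-PM→Jensen+Mbeki, Sat-AM→Jensen.
Loads: Jensen 2, Ueda 3, Mbeki 1 — all ≤ 3.

3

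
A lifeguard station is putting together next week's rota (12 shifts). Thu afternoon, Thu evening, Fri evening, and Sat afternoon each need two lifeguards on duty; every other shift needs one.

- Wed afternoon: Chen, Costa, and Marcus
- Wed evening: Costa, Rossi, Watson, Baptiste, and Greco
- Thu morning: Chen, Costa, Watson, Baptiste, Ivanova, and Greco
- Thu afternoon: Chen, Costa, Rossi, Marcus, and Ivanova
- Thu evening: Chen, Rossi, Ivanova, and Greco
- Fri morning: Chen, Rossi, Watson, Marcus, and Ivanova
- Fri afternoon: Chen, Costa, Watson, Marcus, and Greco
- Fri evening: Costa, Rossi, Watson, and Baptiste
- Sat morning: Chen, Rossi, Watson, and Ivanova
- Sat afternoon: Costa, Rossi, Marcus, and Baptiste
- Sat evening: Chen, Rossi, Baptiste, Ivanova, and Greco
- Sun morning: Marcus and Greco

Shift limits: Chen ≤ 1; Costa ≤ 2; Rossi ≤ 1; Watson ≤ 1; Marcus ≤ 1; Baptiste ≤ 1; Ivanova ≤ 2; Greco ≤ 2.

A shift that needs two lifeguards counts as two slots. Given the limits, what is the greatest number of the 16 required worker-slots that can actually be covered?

11

Total capacity across all lifeguards is 1+2+1+1+1+1+2+2 = 11, and 16 slots are needed, so at most 11 can be filled.
An assignment achieving 11: Wed afternoon→Chen, Wed evening→Greco, Thu evening→Rossi+Ivanova, Fri afternoon→Greco, Fri evening→Costa+Watson, Sat morning→Ivanova, Sat afternoon→Costa+Baptiste, Sun morning→Marcus.
Loads: Chen 1/1, Costa 2/2, Rossi 1/1, Watson 1/1, Marcus 1/1, Baptiste 1/1, Ivanova 2/2, Greco 2/2.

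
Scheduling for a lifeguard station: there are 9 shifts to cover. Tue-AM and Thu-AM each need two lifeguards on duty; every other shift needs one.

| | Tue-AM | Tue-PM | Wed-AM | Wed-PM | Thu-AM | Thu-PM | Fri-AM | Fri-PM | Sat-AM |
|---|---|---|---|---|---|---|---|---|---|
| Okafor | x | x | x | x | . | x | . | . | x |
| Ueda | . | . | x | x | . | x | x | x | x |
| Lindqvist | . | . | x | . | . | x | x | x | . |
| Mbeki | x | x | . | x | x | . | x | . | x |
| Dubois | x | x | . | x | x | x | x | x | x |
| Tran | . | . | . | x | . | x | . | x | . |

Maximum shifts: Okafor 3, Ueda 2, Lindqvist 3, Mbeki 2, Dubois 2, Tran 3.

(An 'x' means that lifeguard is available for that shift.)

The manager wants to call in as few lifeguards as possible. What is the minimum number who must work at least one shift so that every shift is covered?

11 slots to fill and no one can take more than 3, so at least ⌈11/3⌉ = 4 lifeguards are needed.
No set of 4 lifeguards can cover every shift (each such set leaves at least one shift with no one available or exceeds a cap).
Okafor, Ueda, Lindqvist, Mbeki, and Dubois alone can cover everything: Tue-AM→Okafor+Mbeki, Tue-PM→Okafor, Wed-AM→Okafor, Wed-PM→Ueda, Thu-AM→Mbeki+Dubois, Thu-PM→Lindqvist, Fri-AM→Lindqvist, Fri-PM→Ueda, Sat-AM→Dubois.

5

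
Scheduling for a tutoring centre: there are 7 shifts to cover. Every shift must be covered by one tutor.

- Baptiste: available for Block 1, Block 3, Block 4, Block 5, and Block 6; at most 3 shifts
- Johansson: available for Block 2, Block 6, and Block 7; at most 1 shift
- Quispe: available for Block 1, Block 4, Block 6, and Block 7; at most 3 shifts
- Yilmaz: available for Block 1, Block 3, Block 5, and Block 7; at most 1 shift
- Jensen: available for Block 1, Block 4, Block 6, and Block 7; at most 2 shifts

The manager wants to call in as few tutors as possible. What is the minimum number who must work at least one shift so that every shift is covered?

3

7 slots to fill and no one can take more than 3, so at least ⌈7/3⌉ = 3 tutors are needed.
Baptiste, Johansson, and Quispe alone can cover everything: Block 1→Baptiste, Block 2→Johansson, Block 3→Baptiste, Block 4→Quispe, Block 5→Baptiste, Block 6→Quispe, Block 7→Quispe.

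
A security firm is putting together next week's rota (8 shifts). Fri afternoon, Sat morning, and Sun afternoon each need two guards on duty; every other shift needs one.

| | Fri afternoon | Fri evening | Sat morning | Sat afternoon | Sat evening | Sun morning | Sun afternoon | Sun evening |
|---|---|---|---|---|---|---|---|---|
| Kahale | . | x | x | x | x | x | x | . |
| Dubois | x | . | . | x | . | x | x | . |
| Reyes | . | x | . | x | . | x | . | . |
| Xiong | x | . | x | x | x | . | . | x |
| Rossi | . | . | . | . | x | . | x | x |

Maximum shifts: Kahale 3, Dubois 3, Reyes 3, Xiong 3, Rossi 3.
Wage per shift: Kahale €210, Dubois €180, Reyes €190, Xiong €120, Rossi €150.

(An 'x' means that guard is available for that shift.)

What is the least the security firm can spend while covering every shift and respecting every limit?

Fri afternoon can only be covered by Dubois and Xiong, so that assignment is forced.
Sat morning can only be covered by Kahale and Xiong, so that assignment is forced.
Picking the cheapest available guard for each shift independently would cost €1690, but that ignores the shift limits.
An optimal schedule: Fri afternoon→Xiong+Dubois, Fri evening→Reyes, Sat morning→Xiong+Kahale, Sat afternoon→Xiong, Sat evening→Rossi, Sun morning→Dubois, Sun afternoon→Rossi+Dubois, Sun evening→Rossi.
Total: 120 + 180 + 190 + 120 + 210 + 120 + 150 + 180 + 150 + 180 + 150 = €1750.

€1750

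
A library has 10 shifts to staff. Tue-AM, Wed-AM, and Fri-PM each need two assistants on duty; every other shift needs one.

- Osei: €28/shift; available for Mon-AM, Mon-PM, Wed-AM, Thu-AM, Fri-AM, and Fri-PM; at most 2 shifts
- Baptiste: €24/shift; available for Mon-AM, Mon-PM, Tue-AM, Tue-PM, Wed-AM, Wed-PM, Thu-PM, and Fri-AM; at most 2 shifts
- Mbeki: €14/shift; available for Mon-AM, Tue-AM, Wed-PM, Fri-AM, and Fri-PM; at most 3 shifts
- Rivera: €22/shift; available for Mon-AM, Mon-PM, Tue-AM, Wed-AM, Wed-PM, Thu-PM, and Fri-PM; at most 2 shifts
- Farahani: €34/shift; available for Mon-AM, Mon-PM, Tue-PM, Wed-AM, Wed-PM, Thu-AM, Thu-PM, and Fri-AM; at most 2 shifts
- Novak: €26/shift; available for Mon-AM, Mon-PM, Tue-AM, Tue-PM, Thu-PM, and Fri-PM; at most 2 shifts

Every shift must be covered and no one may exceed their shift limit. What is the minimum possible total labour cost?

€310

Picking the cheapest available assistant for each shift independently would cost €256, but that ignores the shift limits.
An optimal schedule: Mon-AM→Mbeki, Mon-PM→Farahani, Tue-AM→Mbeki+Novak, Tue-PM→Baptiste, Wed-AM→Rivera+Farahani, Wed-PM→Baptiste, Thu-AM→Osei, Thu-PM→Rivera, Fri-AM→Osei, Fri-PM→Mbeki+Novak.
Total: 14 + 34 + 14 + 26 + 24 + 22 + 34 + 24 + 28 + 22 + 28 + 14 + 26 = €310.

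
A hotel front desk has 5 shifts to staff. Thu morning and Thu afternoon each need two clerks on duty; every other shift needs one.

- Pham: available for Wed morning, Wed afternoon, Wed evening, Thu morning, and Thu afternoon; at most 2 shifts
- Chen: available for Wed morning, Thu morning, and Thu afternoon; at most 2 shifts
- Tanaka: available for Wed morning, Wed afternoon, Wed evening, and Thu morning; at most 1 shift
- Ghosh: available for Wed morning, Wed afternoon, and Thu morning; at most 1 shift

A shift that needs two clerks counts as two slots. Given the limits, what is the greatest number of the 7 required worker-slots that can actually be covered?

6

Total capacity across all clerks is 2+2+1+1 = 6, and 7 slots are needed, so at most 6 can be filled.
An assignment achieving 6: Wed morning→Chen, Wed afternoon→Tanaka, Wed evening→Pham, Thu morning→Ghosh, Thu afternoon→Pham+Chen.
Loads: Pham 2/2, Chen 2/2, Tanaka 1/1, Ghosh 1/1.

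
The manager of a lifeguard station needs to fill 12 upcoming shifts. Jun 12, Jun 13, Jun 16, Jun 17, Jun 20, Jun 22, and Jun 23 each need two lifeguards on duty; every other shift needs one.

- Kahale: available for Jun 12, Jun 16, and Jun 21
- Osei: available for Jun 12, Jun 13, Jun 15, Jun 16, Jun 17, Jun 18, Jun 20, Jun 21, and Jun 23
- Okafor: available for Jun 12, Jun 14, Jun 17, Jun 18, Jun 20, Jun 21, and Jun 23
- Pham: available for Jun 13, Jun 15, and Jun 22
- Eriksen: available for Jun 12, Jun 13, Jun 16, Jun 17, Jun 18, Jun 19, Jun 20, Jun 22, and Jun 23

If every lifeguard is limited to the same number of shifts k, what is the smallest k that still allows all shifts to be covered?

With 5 lifeguards and 19 worker-slots to fill, someone must work at least ⌈19/5⌉ = 4 shifts, so k ≥ 4.
k = 4 is infeasible (exhaustive check).
k = 5 works: Jun 12→Kahale+Okafor, Jun 13→Osei+Pham, Jun 14→Okafor, Jun 15→Osei, Jun 16→Kahale+Osei, Jun 17→Osei+Okafor, Jun 18→Osei, Jun 19→Eriksen, Jun 20→Okafor+Eriksen, Jun 21→Kahale, Jun 22→Pham+Eriksen, Jun 23→Okafor+Eriksen.
Loads: Kahale 3, Osei 5, Okafor 5, Pham 2, Eriksen 4 — all ≤ 5.

5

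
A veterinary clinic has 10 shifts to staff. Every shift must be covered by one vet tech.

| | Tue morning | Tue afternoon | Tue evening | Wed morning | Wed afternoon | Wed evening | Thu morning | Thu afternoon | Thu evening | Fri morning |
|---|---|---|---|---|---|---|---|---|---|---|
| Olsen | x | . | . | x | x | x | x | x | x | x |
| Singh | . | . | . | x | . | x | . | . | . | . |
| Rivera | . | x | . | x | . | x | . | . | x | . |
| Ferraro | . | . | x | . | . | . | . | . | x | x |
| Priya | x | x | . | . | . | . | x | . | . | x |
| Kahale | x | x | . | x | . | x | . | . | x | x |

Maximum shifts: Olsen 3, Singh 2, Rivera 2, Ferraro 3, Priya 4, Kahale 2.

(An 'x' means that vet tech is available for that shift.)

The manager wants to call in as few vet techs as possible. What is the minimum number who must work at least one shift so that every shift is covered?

4

10 slots to fill and no one can take more than 4, so at least ⌈10/4⌉ = 3 vet techs are needed.
No set of 3 vet techs can cover every shift (each such set leaves at least one shift with no one available or exceeds a cap).
Olsen, Singh, Ferraro, and Priya alone can cover everything: Tue morning→Olsen, Tue afternoon→Priya, Tue evening→Ferraro, Wed morning→Singh, Wed afternoon→Olsen, Wed evening→Singh, Thu morning→Priya, Thu afternoon→Olsen, Thu evening→Ferraro, Fri morning→Ferraro.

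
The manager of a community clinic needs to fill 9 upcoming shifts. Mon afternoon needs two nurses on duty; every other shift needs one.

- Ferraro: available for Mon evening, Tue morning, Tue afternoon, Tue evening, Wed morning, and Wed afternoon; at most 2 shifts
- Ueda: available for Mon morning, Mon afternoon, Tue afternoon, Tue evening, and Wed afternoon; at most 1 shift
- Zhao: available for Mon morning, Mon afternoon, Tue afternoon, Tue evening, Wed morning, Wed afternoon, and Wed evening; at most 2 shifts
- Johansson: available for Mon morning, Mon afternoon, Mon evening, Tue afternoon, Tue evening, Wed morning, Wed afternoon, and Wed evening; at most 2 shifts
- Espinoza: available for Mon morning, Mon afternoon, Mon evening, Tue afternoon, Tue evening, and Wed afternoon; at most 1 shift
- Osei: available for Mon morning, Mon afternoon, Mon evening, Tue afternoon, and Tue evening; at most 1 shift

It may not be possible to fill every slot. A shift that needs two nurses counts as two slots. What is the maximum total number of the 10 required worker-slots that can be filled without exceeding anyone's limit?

Total capacity across all nurses is 2+1+2+2+1+1 = 9, and 10 slots are needed, so at most 9 can be filled.
An assignment achieving 9: Mon morning→Ueda, Mon afternoon→Zhao+Johansson, Mon evening→Johansson, Tue morning→Ferraro, Tue afternoon→Osei, Wed morning→Ferraro, Wed afternoon→Espinoza, Wed evening→Zhao.
Loads: Ferraro 2/2, Ueda 1/1, Zhao 2/2, Johansson 2/2, Espinoza 1/1, Osei 1/1.

9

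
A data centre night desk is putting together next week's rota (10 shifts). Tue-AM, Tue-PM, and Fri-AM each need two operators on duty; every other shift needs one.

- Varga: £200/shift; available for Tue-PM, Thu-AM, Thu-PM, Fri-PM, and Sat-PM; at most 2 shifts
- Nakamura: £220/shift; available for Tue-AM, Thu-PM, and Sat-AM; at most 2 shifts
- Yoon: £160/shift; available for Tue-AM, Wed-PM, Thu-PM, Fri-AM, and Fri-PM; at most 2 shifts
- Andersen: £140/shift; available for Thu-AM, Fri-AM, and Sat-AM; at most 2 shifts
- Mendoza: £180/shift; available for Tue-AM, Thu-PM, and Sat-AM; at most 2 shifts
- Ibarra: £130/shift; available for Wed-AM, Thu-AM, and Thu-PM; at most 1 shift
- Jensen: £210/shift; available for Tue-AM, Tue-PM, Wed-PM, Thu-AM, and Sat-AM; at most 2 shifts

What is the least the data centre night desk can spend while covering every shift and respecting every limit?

£2350

Tue-PM can only be covered by Varga and Jensen, so that assignment is forced.
Wed-AM can only be covered by Ibarra, so that assignment is forced.
Fri-AM can only be covered by Yoon and Andersen, so that assignment is forced.
Picking the cheapest available operator for each shift independently would cost £2100, but that ignores the shift limits.
An optimal schedule: Tue-AM→Nakamura+Mendoza, Tue-PM→Varga+Jensen, Wed-AM→Ibarra, Wed-PM→Jensen, Thu-AM→Andersen, Thu-PM→Mendoza, Fri-AM→Yoon+Andersen, Fri-PM→Yoon, Sat-AM→Nakamura, Sat-PM→Varga.
Total: 220 + 180 + 200 + 210 + 130 + 210 + 140 + 180 + 160 + 140 + 160 + 220 + 200 = £2350.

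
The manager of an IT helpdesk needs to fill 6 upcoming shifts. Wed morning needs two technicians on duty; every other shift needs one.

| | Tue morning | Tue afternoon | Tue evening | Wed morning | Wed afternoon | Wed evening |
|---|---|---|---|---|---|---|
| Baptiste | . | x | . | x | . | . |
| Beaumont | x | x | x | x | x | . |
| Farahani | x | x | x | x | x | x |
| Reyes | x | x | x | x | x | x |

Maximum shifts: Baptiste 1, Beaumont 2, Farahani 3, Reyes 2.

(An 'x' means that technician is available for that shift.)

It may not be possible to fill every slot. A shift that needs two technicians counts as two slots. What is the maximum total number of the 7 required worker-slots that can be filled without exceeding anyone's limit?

Total capacity across all technicians is 1+2+3+2 = 8, and 7 slots are needed, so at most 7 can be filled.
An assignment achieving 7: Tue morning→Beaumont, Tue afternoon→Baptiste, Tue evening→Beaumont, Wed morning→Farahani+Reyes, Wed afternoon→Farahani, Wed evening→Farahani.
Loads: Baptiste 1/1, Beaumont 2/2, Farahani 3/3, Reyes 1/2.

7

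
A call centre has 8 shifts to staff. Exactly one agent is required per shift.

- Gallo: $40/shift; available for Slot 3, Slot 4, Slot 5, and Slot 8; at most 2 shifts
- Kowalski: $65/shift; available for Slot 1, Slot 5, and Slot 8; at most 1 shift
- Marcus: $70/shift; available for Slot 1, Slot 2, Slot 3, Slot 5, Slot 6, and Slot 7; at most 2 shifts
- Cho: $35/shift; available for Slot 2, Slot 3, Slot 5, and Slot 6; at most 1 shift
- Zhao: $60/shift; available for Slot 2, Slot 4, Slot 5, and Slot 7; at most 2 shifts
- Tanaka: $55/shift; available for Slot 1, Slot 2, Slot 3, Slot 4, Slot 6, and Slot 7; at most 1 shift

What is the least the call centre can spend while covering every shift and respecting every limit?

$425

Picking the cheapest available agent for each shift independently would cost $330, but that ignores the shift limits.
An optimal schedule: Slot 1→Tanaka, Slot 2→Zhao, Slot 3→Marcus, Slot 4→Gallo, Slot 5→Kowalski, Slot 6→Cho, Slot 7→Zhao, Slot 8→Gallo.
Total: 55 + 60 + 70 + 40 + 65 + 35 + 60 + 40 = $425.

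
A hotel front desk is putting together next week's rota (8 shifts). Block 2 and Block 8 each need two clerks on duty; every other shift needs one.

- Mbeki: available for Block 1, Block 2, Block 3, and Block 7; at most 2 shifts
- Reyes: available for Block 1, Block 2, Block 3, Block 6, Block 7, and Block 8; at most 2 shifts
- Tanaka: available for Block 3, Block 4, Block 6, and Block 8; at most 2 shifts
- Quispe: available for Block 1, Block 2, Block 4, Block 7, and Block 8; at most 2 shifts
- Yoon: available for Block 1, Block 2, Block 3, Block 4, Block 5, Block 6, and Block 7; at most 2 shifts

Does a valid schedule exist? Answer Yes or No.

Yes

Block 5 can only be covered by Yoon, so that assignment is forced.
One valid schedule: Block 1→Mbeki, Block 2→Quispe+Yoon, Block 3→Mbeki, Block 4→Tanaka, Block 5→Yoon, Block 6→Reyes, Block 7→Quispe, Block 8→Reyes+Tanaka.
Loads: Mbeki 2/2, Reyes 2/2, Tanaka 2/2, Quispe 2/2, Yoon 2/2 — all within limits.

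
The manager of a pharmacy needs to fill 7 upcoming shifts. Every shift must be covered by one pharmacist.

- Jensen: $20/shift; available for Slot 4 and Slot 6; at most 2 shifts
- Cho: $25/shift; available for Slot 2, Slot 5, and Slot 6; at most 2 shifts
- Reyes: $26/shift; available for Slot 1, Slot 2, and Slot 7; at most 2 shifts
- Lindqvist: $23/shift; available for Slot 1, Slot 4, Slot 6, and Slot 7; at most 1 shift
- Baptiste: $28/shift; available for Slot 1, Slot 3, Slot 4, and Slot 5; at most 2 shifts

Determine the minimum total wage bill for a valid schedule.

$167

Slot 3 can only be covered by Baptiste, so that assignment is forced.
Picking the cheapest available pharmacist for each shift independently would cost $164, but that ignores the shift limits.
An optimal schedule: Slot 1→Reyes, Slot 2→Cho, Slot 3→Baptiste, Slot 4→Jensen, Slot 5→Cho, Slot 6→Jensen, Slot 7→Lindqvist.
Total: 26 + 25 + 28 + 20 + 25 + 20 + 23 = $167.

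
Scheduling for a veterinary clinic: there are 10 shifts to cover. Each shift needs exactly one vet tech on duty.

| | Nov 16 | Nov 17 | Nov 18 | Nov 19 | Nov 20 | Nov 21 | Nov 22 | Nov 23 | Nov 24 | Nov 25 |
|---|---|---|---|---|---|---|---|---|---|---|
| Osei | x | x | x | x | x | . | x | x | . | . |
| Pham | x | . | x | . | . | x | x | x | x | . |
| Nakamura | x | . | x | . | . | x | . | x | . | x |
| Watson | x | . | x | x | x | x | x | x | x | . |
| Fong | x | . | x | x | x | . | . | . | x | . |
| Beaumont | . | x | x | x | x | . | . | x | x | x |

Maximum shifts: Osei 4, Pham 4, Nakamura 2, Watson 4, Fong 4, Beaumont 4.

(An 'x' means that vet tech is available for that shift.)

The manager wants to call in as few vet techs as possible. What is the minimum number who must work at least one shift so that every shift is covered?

10 slots to fill and no one can take more than 4, so at least ⌈10/4⌉ = 3 vet techs are needed.
Osei, Pham, and Nakamura alone can cover everything: Nov 16→Pham, Nov 17→Osei, Nov 18→Pham, Nov 19→Osei, Nov 20→Osei, Nov 21→Pham, Nov 22→Osei, Nov 23→Nakamura, Nov 24→Pham, Nov 25→Nakamura.

3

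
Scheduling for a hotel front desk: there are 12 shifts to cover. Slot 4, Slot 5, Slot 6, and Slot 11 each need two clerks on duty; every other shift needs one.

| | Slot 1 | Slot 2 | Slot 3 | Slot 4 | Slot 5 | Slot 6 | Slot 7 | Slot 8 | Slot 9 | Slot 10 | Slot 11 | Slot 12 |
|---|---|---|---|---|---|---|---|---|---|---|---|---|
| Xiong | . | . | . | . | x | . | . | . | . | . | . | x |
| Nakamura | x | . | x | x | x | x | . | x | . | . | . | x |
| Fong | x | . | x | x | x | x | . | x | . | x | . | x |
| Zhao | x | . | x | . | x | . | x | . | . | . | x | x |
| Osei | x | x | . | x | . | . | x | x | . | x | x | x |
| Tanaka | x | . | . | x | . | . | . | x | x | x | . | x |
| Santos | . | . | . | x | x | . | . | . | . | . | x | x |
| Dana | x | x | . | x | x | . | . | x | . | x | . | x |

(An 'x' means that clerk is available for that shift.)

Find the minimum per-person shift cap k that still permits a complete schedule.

2

With 8 clerks and 16 worker-slots to fill, someone must work at least ⌈16/8⌉ = 2 shifts, so k ≥ 2.
k = 2 works: Slot 1→Dana, Slot 2→Osei, Slot 3→Nakamura, Slot 4→Santos+Dana, Slot 5→Xiong+Santos, Slot 6→Nakamura+Fong, Slot 7→Zhao, Slot 8→Tanaka, Slot 9→Tanaka, Slot 10→Fong, Slot 11→Zhao+Osei, Slot 12→Xiong.
Loads: Xiong 2, Nakamura 2, Fong 2, Zhao 2, Osei 2, Tanaka 2, Santos 2, Dana 2 — all ≤ 2.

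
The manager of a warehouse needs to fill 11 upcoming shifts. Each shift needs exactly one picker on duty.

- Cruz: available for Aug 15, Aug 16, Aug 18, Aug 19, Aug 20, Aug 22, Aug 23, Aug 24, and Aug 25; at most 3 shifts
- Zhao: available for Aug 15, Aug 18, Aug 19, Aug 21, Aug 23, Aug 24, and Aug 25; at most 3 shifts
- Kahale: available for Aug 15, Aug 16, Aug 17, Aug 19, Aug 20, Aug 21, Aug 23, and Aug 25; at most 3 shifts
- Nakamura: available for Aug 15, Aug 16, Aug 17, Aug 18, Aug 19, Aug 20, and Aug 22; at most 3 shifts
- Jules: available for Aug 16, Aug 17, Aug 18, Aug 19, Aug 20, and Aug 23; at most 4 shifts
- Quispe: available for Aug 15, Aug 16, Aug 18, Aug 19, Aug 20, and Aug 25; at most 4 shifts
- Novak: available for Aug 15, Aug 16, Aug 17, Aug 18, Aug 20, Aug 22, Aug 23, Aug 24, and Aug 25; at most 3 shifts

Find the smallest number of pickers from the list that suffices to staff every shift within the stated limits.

4

11 slots to fill and no one can take more than 4, so at least ⌈11/4⌉ = 3 pickers are needed.
No set of 3 pickers can cover every shift (each such set leaves at least one shift with no one available or exceeds a cap).
Cruz, Zhao, Kahale, and Nakamura alone can cover everything: Aug 15→Nakamura, Aug 16→Cruz, Aug 17→Kahale, Aug 18→Zhao, Aug 19→Nakamura, Aug 20→Kahale, Aug 21→Zhao, Aug 22→Cruz, Aug 23→Zhao, Aug 24→Cruz, Aug 25→Kahale.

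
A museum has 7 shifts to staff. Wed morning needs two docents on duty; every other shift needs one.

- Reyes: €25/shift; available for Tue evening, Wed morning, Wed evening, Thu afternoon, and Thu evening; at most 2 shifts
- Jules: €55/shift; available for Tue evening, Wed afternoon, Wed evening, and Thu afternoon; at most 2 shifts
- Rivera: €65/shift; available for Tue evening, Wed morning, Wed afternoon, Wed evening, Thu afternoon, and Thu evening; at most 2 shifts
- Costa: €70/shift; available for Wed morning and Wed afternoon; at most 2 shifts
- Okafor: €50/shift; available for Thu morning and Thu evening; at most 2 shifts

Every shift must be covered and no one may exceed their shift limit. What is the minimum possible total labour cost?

€390

Thu morning can only be covered by Okafor, so that assignment is forced.
Picking the cheapest available docent for each shift independently would cost €295, but that ignores the shift limits.
An optimal schedule: Tue evening→Reyes, Wed morning→Reyes+Rivera, Wed afternoon→Jules, Wed evening→Jules, Thu morning→Okafor, Thu afternoon→Rivera, Thu evening→Okafor.
Total: 25 + 25 + 65 + 55 + 55 + 50 + 65 + 50 = €390.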